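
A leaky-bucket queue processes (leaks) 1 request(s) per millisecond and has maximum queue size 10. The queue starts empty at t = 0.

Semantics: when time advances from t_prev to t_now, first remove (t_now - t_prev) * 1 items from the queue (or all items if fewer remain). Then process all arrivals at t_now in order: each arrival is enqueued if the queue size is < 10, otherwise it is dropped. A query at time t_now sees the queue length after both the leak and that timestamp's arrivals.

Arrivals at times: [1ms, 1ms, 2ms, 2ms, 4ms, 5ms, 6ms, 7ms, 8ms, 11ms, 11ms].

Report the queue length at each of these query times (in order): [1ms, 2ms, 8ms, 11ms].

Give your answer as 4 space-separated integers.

Answer: 2 3 2 2

Derivation:
Queue lengths at query times:
  query t=1ms: backlog = 2
  query t=2ms: backlog = 3
  query t=8ms: backlog = 2
  query t=11ms: backlog = 2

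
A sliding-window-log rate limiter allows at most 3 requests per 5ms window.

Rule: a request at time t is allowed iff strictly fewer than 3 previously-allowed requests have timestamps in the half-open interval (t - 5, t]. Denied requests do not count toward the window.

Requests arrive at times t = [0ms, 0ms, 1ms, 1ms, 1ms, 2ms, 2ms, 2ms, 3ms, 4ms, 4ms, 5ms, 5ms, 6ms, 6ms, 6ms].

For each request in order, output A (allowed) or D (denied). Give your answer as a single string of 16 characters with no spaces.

Answer: AAADDDDDDDDAAADD

Derivation:
Tracking allowed requests in the window:
  req#1 t=0ms: ALLOW
  req#2 t=0ms: ALLOW
  req#3 t=1ms: ALLOW
  req#4 t=1ms: DENY
  req#5 t=1ms: DENY
  req#6 t=2ms: DENY
  req#7 t=2ms: DENY
  req#8 t=2ms: DENY
  req#9 t=3ms: DENY
  req#10 t=4ms: DENY
  req#11 t=4ms: DENY
  req#12 t=5ms: ALLOW
  req#13 t=5ms: ALLOW
  req#14 t=6ms: ALLOW
  req#15 t=6ms: DENY
  req#16 t=6ms: DENY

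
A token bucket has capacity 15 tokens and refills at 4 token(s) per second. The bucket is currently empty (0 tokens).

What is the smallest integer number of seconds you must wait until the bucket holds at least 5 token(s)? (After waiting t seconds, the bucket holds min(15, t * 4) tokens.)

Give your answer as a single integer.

Answer: 2

Derivation:
Need t * 4 >= 5, so t >= 5/4.
Smallest integer t = ceil(5/4) = 2.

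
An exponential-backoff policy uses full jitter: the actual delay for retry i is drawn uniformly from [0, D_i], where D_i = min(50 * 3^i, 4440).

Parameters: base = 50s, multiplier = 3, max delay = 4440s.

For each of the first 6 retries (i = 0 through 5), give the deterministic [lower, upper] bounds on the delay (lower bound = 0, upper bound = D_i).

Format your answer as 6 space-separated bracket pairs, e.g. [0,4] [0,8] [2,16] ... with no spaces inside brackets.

Computing bounds per retry:
  i=0: D_i=min(50*3^0,4440)=50, bounds=[0,50]
  i=1: D_i=min(50*3^1,4440)=150, bounds=[0,150]
  i=2: D_i=min(50*3^2,4440)=450, bounds=[0,450]
  i=3: D_i=min(50*3^3,4440)=1350, bounds=[0,1350]
  i=4: D_i=min(50*3^4,4440)=4050, bounds=[0,4050]
  i=5: D_i=min(50*3^5,4440)=4440, bounds=[0,4440]

Answer: [0,50] [0,150] [0,450] [0,1350] [0,4050] [0,4440]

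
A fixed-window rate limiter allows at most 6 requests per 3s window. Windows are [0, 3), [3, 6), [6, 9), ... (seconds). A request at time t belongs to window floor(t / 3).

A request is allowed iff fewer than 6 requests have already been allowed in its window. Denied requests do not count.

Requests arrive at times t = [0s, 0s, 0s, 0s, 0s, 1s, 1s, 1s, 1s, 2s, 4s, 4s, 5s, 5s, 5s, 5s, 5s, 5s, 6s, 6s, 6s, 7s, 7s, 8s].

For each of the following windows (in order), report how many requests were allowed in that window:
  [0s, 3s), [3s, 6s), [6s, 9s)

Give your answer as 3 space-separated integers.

Processing requests:
  req#1 t=0s (window 0): ALLOW
  req#2 t=0s (window 0): ALLOW
  req#3 t=0s (window 0): ALLOW
  req#4 t=0s (window 0): ALLOW
  req#5 t=0s (window 0): ALLOW
  req#6 t=1s (window 0): ALLOW
  req#7 t=1s (window 0): DENY
  req#8 t=1s (window 0): DENY
  req#9 t=1s (window 0): DENY
  req#10 t=2s (window 0): DENY
  req#11 t=4s (window 1): ALLOW
  req#12 t=4s (window 1): ALLOW
  req#13 t=5s (window 1): ALLOW
  req#14 t=5s (window 1): ALLOW
  req#15 t=5s (window 1): ALLOW
  req#16 t=5s (window 1): ALLOW
  req#17 t=5s (window 1): DENY
  req#18 t=5s (window 1): DENY
  req#19 t=6s (window 2): ALLOW
  req#20 t=6s (window 2): ALLOW
  req#21 t=6s (window 2): ALLOW
  req#22 t=7s (window 2): ALLOW
  req#23 t=7s (window 2): ALLOW
  req#24 t=8s (window 2): ALLOW

Allowed counts by window: 6 6 6

Answer: 6 6 6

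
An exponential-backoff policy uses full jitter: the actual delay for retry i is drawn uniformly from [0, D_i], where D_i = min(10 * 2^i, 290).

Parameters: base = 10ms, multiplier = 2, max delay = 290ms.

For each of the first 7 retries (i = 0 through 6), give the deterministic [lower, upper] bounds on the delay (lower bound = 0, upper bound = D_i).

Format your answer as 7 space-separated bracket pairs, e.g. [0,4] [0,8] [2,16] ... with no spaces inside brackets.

Answer: [0,10] [0,20] [0,40] [0,80] [0,160] [0,290] [0,290]

Derivation:
Computing bounds per retry:
  i=0: D_i=min(10*2^0,290)=10, bounds=[0,10]
  i=1: D_i=min(10*2^1,290)=20, bounds=[0,20]
  i=2: D_i=min(10*2^2,290)=40, bounds=[0,40]
  i=3: D_i=min(10*2^3,290)=80, bounds=[0,80]
  i=4: D_i=min(10*2^4,290)=160, bounds=[0,160]
  i=5: D_i=min(10*2^5,290)=290, bounds=[0,290]
  i=6: D_i=min(10*2^6,290)=290, bounds=[0,290]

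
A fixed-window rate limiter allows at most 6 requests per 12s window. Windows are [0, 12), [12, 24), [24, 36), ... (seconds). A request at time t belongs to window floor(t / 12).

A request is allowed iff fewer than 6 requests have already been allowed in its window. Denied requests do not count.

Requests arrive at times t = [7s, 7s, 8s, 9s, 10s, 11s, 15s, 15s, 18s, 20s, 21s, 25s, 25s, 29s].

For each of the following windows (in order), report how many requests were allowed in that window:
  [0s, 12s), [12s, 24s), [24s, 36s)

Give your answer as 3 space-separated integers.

Processing requests:
  req#1 t=7s (window 0): ALLOW
  req#2 t=7s (window 0): ALLOW
  req#3 t=8s (window 0): ALLOW
  req#4 t=9s (window 0): ALLOW
  req#5 t=10s (window 0): ALLOW
  req#6 t=11s (window 0): ALLOW
  req#7 t=15s (window 1): ALLOW
  req#8 t=15s (window 1): ALLOW
  req#9 t=18s (window 1): ALLOW
  req#10 t=20s (window 1): ALLOW
  req#11 t=21s (window 1): ALLOW
  req#12 t=25s (window 2): ALLOW
  req#13 t=25s (window 2): ALLOW
  req#14 t=29s (window 2): ALLOW

Allowed counts by window: 6 5 3

Answer: 6 5 3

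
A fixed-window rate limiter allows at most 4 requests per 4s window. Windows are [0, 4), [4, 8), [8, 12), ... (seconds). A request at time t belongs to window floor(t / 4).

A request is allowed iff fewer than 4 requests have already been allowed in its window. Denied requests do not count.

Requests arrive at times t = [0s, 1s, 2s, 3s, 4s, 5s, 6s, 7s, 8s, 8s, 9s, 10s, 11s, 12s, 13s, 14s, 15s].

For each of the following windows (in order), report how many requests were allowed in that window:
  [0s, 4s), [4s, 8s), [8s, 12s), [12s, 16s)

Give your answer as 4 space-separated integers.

Answer: 4 4 4 4

Derivation:
Processing requests:
  req#1 t=0s (window 0): ALLOW
  req#2 t=1s (window 0): ALLOW
  req#3 t=2s (window 0): ALLOW
  req#4 t=3s (window 0): ALLOW
  req#5 t=4s (window 1): ALLOW
  req#6 t=5s (window 1): ALLOW
  req#7 t=6s (window 1): ALLOW
  req#8 t=7s (window 1): ALLOW
  req#9 t=8s (window 2): ALLOW
  req#10 t=8s (window 2): ALLOW
  req#11 t=9s (window 2): ALLOW
  req#12 t=10s (window 2): ALLOW
  req#13 t=11s (window 2): DENY
  req#14 t=12s (window 3): ALLOW
  req#15 t=13s (window 3): ALLOW
  req#16 t=14s (window 3): ALLOW
  req#17 t=15s (window 3): ALLOW

Allowed counts by window: 4 4 4 4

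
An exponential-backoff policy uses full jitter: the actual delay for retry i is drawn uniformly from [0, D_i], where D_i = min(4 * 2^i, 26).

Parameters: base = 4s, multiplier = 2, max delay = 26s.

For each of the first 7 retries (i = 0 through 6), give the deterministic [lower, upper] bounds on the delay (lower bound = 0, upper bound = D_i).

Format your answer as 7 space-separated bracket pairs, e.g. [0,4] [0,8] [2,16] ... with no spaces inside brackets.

Answer: [0,4] [0,8] [0,16] [0,26] [0,26] [0,26] [0,26]

Derivation:
Computing bounds per retry:
  i=0: D_i=min(4*2^0,26)=4, bounds=[0,4]
  i=1: D_i=min(4*2^1,26)=8, bounds=[0,8]
  i=2: D_i=min(4*2^2,26)=16, bounds=[0,16]
  i=3: D_i=min(4*2^3,26)=26, bounds=[0,26]
  i=4: D_i=min(4*2^4,26)=26, bounds=[0,26]
  i=5: D_i=min(4*2^5,26)=26, bounds=[0,26]
  i=6: D_i=min(4*2^6,26)=26, bounds=[0,26]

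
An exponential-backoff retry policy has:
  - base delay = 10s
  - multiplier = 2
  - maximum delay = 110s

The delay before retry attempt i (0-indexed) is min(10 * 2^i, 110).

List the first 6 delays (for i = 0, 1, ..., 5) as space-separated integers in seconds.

Answer: 10 20 40 80 110 110

Derivation:
Computing each delay:
  i=0: min(10*2^0, 110) = 10
  i=1: min(10*2^1, 110) = 20
  i=2: min(10*2^2, 110) = 40
  i=3: min(10*2^3, 110) = 80
  i=4: min(10*2^4, 110) = 110
  i=5: min(10*2^5, 110) = 110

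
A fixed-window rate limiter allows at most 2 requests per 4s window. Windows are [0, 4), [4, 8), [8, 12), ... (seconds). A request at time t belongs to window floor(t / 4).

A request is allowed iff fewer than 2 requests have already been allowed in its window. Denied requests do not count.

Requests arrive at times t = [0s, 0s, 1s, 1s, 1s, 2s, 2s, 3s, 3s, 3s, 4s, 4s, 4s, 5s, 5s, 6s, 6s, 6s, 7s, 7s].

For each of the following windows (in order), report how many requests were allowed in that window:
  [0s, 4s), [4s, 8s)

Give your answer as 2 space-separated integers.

Answer: 2 2

Derivation:
Processing requests:
  req#1 t=0s (window 0): ALLOW
  req#2 t=0s (window 0): ALLOW
  req#3 t=1s (window 0): DENY
  req#4 t=1s (window 0): DENY
  req#5 t=1s (window 0): DENY
  req#6 t=2s (window 0): DENY
  req#7 t=2s (window 0): DENY
  req#8 t=3s (window 0): DENY
  req#9 t=3s (window 0): DENY
  req#10 t=3s (window 0): DENY
  req#11 t=4s (window 1): ALLOW
  req#12 t=4s (window 1): ALLOW
  req#13 t=4s (window 1): DENY
  req#14 t=5s (window 1): DENY
  req#15 t=5s (window 1): DENY
  req#16 t=6s (window 1): DENY
  req#17 t=6s (window 1): DENY
  req#18 t=6s (window 1): DENY
  req#19 t=7s (window 1): DENY
  req#20 t=7s (window 1): DENY

Allowed counts by window: 2 2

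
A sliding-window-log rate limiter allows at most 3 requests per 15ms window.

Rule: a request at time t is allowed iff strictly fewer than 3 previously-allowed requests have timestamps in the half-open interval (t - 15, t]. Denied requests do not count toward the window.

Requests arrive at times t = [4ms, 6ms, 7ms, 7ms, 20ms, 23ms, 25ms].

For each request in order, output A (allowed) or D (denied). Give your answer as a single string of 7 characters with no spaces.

Tracking allowed requests in the window:
  req#1 t=4ms: ALLOW
  req#2 t=6ms: ALLOW
  req#3 t=7ms: ALLOW
  req#4 t=7ms: DENY
  req#5 t=20ms: ALLOW
  req#6 t=23ms: ALLOW
  req#7 t=25ms: ALLOW

Answer: AAADAAA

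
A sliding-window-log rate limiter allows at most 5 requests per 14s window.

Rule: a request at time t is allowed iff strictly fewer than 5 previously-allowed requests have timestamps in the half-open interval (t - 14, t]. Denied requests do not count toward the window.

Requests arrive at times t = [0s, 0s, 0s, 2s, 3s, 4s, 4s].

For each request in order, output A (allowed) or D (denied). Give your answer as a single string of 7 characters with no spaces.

Tracking allowed requests in the window:
  req#1 t=0s: ALLOW
  req#2 t=0s: ALLOW
  req#3 t=0s: ALLOW
  req#4 t=2s: ALLOW
  req#5 t=3s: ALLOW
  req#6 t=4s: DENY
  req#7 t=4s: DENY

Answer: AAAAADD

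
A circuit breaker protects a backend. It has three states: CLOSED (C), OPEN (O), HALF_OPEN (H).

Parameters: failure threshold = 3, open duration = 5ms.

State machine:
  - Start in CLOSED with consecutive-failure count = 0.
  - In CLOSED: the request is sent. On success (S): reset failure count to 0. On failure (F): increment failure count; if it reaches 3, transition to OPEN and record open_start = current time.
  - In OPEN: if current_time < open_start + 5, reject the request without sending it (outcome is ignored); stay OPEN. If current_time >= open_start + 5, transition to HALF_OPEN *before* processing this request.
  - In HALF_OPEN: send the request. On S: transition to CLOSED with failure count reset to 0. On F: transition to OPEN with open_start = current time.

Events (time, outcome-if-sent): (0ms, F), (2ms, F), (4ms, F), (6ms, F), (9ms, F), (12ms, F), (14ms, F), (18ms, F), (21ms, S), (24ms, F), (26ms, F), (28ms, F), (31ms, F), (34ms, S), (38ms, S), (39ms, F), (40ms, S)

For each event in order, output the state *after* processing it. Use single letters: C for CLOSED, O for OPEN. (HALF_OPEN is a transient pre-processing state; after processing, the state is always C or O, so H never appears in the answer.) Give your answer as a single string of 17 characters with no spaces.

State after each event:
  event#1 t=0ms outcome=F: state=CLOSED
  event#2 t=2ms outcome=F: state=CLOSED
  event#3 t=4ms outcome=F: state=OPEN
  event#4 t=6ms outcome=F: state=OPEN
  event#5 t=9ms outcome=F: state=OPEN
  event#6 t=12ms outcome=F: state=OPEN
  event#7 t=14ms outcome=F: state=OPEN
  event#8 t=18ms outcome=F: state=OPEN
  event#9 t=21ms outcome=S: state=CLOSED
  event#10 t=24ms outcome=F: state=CLOSED
  event#11 t=26ms outcome=F: state=CLOSED
  event#12 t=28ms outcome=F: state=OPEN
  event#13 t=31ms outcome=F: state=OPEN
  event#14 t=34ms outcome=S: state=CLOSED
  event#15 t=38ms outcome=S: state=CLOSED
  event#16 t=39ms outcome=F: state=CLOSED
  event#17 t=40ms outcome=S: state=CLOSED

Answer: CCOOOOOOCCCOOCCCC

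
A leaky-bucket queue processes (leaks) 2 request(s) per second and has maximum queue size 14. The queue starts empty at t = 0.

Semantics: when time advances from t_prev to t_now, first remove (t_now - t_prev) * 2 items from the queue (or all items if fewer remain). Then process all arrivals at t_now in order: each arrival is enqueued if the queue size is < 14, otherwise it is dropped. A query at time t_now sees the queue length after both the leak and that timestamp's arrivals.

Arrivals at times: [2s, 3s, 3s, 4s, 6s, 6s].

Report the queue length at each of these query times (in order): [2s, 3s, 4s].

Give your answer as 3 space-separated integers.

Queue lengths at query times:
  query t=2s: backlog = 1
  query t=3s: backlog = 2
  query t=4s: backlog = 1

Answer: 1 2 1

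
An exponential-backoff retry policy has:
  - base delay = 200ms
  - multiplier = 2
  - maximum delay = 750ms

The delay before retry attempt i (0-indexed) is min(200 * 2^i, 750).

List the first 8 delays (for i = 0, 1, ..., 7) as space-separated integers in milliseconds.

Computing each delay:
  i=0: min(200*2^0, 750) = 200
  i=1: min(200*2^1, 750) = 400
  i=2: min(200*2^2, 750) = 750
  i=3: min(200*2^3, 750) = 750
  i=4: min(200*2^4, 750) = 750
  i=5: min(200*2^5, 750) = 750
  i=6: min(200*2^6, 750) = 750
  i=7: min(200*2^7, 750) = 750

Answer: 200 400 750 750 750 750 750 750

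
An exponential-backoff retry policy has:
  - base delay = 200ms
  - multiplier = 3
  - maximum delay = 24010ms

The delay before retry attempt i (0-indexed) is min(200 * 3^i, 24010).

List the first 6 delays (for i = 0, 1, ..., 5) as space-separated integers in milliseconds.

Answer: 200 600 1800 5400 16200 24010

Derivation:
Computing each delay:
  i=0: min(200*3^0, 24010) = 200
  i=1: min(200*3^1, 24010) = 600
  i=2: min(200*3^2, 24010) = 1800
  i=3: min(200*3^3, 24010) = 5400
  i=4: min(200*3^4, 24010) = 16200
  i=5: min(200*3^5, 24010) = 24010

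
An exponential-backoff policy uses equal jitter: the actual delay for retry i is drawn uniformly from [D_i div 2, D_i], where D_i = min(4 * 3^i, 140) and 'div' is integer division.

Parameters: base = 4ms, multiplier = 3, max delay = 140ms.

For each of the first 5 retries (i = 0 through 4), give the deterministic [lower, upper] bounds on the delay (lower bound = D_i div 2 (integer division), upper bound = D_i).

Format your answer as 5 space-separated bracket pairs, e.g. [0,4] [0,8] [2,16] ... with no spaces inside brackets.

Answer: [2,4] [6,12] [18,36] [54,108] [70,140]

Derivation:
Computing bounds per retry:
  i=0: D_i=min(4*3^0,140)=4, bounds=[2,4]
  i=1: D_i=min(4*3^1,140)=12, bounds=[6,12]
  i=2: D_i=min(4*3^2,140)=36, bounds=[18,36]
  i=3: D_i=min(4*3^3,140)=108, bounds=[54,108]
  i=4: D_i=min(4*3^4,140)=140, bounds=[70,140]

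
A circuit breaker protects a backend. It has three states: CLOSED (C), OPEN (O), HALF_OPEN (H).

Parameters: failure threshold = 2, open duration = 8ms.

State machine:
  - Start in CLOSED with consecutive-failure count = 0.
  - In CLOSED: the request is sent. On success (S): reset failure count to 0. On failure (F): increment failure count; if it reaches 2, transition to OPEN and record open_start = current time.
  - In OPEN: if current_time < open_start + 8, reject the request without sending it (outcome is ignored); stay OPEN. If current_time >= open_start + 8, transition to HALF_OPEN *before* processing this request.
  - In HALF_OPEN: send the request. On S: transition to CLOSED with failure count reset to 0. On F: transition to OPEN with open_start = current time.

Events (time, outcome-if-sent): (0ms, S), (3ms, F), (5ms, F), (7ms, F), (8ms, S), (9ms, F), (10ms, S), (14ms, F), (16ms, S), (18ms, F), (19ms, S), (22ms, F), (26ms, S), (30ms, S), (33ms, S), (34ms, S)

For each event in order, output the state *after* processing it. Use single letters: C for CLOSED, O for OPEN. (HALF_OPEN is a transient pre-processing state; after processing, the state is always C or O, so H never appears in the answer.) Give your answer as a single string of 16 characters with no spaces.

Answer: CCOOOOOOOOOOOCCC

Derivation:
State after each event:
  event#1 t=0ms outcome=S: state=CLOSED
  event#2 t=3ms outcome=F: state=CLOSED
  event#3 t=5ms outcome=F: state=OPEN
  event#4 t=7ms outcome=F: state=OPEN
  event#5 t=8ms outcome=S: state=OPEN
  event#6 t=9ms outcome=F: state=OPEN
  event#7 t=10ms outcome=S: state=OPEN
  event#8 t=14ms outcome=F: state=OPEN
  event#9 t=16ms outcome=S: state=OPEN
  event#10 t=18ms outcome=F: state=OPEN
  event#11 t=19ms outcome=S: state=OPEN
  event#12 t=22ms outcome=F: state=OPEN
  event#13 t=26ms outcome=S: state=OPEN
  event#14 t=30ms outcome=S: state=CLOSED
  event#15 t=33ms outcome=S: state=CLOSED
  event#16 t=34ms outcome=S: state=CLOSED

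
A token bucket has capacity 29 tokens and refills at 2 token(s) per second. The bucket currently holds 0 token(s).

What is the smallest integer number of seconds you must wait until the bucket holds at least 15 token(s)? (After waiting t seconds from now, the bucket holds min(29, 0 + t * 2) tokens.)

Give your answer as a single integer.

Answer: 8

Derivation:
Need 0 + t * 2 >= 15, so t >= 15/2.
Smallest integer t = ceil(15/2) = 8.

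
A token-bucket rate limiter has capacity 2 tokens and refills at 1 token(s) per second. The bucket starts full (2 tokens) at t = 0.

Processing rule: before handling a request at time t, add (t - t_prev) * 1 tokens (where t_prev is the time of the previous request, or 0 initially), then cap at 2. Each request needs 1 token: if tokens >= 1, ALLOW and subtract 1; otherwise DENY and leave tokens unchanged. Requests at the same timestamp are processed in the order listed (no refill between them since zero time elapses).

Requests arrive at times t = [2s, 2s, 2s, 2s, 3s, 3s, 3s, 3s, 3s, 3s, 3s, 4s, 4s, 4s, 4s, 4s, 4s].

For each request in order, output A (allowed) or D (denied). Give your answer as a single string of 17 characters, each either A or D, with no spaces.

Simulating step by step:
  req#1 t=2s: ALLOW
  req#2 t=2s: ALLOW
  req#3 t=2s: DENY
  req#4 t=2s: DENY
  req#5 t=3s: ALLOW
  req#6 t=3s: DENY
  req#7 t=3s: DENY
  req#8 t=3s: DENY
  req#9 t=3s: DENY
  req#10 t=3s: DENY
  req#11 t=3s: DENY
  req#12 t=4s: ALLOW
  req#13 t=4s: DENY
  req#14 t=4s: DENY
  req#15 t=4s: DENY
  req#16 t=4s: DENY
  req#17 t=4s: DENY

Answer: AADDADDDDDDADDDDD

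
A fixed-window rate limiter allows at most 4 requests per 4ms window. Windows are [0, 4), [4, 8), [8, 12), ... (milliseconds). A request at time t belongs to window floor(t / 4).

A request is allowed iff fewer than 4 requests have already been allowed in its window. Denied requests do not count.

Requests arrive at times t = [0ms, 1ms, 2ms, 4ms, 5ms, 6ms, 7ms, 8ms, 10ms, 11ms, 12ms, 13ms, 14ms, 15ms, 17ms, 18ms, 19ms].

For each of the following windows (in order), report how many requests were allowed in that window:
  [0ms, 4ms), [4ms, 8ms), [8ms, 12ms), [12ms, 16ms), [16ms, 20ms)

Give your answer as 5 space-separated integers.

Processing requests:
  req#1 t=0ms (window 0): ALLOW
  req#2 t=1ms (window 0): ALLOW
  req#3 t=2ms (window 0): ALLOW
  req#4 t=4ms (window 1): ALLOW
  req#5 t=5ms (window 1): ALLOW
  req#6 t=6ms (window 1): ALLOW
  req#7 t=7ms (window 1): ALLOW
  req#8 t=8ms (window 2): ALLOW
  req#9 t=10ms (window 2): ALLOW
  req#10 t=11ms (window 2): ALLOW
  req#11 t=12ms (window 3): ALLOW
  req#12 t=13ms (window 3): ALLOW
  req#13 t=14ms (window 3): ALLOW
  req#14 t=15ms (window 3): ALLOW
  req#15 t=17ms (window 4): ALLOW
  req#16 t=18ms (window 4): ALLOW
  req#17 t=19ms (window 4): ALLOW

Allowed counts by window: 3 4 3 4 3

Answer: 3 4 3 4 3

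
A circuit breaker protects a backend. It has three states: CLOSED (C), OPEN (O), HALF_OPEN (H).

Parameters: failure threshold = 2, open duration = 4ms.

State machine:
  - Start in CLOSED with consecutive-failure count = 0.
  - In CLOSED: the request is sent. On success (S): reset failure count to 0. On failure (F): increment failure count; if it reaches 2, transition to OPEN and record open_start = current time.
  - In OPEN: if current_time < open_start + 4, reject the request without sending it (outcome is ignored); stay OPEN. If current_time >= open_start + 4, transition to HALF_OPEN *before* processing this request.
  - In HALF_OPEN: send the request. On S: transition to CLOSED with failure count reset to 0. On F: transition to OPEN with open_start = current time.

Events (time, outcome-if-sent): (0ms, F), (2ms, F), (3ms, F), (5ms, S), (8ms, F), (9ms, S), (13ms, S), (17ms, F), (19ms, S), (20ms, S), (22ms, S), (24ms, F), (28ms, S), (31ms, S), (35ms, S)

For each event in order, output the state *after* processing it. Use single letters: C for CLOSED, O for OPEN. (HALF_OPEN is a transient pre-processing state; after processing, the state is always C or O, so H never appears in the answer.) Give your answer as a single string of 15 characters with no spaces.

Answer: COOOOOCCCCCCCCC

Derivation:
State after each event:
  event#1 t=0ms outcome=F: state=CLOSED
  event#2 t=2ms outcome=F: state=OPEN
  event#3 t=3ms outcome=F: state=OPEN
  event#4 t=5ms outcome=S: state=OPEN
  event#5 t=8ms outcome=F: state=OPEN
  event#6 t=9ms outcome=S: state=OPEN
  event#7 t=13ms outcome=S: state=CLOSED
  event#8 t=17ms outcome=F: state=CLOSED
  event#9 t=19ms outcome=S: state=CLOSED
  event#10 t=20ms outcome=S: state=CLOSED
  event#11 t=22ms outcome=S: state=CLOSED
  event#12 t=24ms outcome=F: state=CLOSED
  event#13 t=28ms outcome=S: state=CLOSED
  event#14 t=31ms outcome=S: state=CLOSED
  event#15 t=35ms outcome=S: state=CLOSED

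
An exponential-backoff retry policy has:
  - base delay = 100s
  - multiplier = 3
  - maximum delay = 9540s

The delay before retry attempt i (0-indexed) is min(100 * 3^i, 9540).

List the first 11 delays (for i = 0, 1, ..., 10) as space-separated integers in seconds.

Computing each delay:
  i=0: min(100*3^0, 9540) = 100
  i=1: min(100*3^1, 9540) = 300
  i=2: min(100*3^2, 9540) = 900
  i=3: min(100*3^3, 9540) = 2700
  i=4: min(100*3^4, 9540) = 8100
  i=5: min(100*3^5, 9540) = 9540
  i=6: min(100*3^6, 9540) = 9540
  i=7: min(100*3^7, 9540) = 9540
  i=8: min(100*3^8, 9540) = 9540
  i=9: min(100*3^9, 9540) = 9540
  i=10: min(100*3^10, 9540) = 9540

Answer: 100 300 900 2700 8100 9540 9540 9540 9540 9540 9540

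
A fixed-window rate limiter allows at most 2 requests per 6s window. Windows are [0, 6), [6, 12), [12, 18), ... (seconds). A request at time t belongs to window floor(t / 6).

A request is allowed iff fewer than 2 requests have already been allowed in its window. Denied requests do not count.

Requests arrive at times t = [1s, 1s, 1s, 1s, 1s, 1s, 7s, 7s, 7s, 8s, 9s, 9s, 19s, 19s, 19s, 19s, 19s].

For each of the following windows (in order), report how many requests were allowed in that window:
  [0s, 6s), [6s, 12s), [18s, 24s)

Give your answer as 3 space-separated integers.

Processing requests:
  req#1 t=1s (window 0): ALLOW
  req#2 t=1s (window 0): ALLOW
  req#3 t=1s (window 0): DENY
  req#4 t=1s (window 0): DENY
  req#5 t=1s (window 0): DENY
  req#6 t=1s (window 0): DENY
  req#7 t=7s (window 1): ALLOW
  req#8 t=7s (window 1): ALLOW
  req#9 t=7s (window 1): DENY
  req#10 t=8s (window 1): DENY
  req#11 t=9s (window 1): DENY
  req#12 t=9s (window 1): DENY
  req#13 t=19s (window 3): ALLOW
  req#14 t=19s (window 3): ALLOW
  req#15 t=19s (window 3): DENY
  req#16 t=19s (window 3): DENY
  req#17 t=19s (window 3): DENY

Allowed counts by window: 2 2 2

Answer: 2 2 2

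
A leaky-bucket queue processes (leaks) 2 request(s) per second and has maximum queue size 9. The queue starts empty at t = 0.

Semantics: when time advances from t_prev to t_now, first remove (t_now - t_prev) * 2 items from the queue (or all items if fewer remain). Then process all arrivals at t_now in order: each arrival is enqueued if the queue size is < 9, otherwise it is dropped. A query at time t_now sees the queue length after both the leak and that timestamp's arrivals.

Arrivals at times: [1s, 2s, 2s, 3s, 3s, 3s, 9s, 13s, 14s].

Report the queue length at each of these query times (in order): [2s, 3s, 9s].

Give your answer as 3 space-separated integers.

Answer: 2 3 1

Derivation:
Queue lengths at query times:
  query t=2s: backlog = 2
  query t=3s: backlog = 3
  query t=9s: backlog = 1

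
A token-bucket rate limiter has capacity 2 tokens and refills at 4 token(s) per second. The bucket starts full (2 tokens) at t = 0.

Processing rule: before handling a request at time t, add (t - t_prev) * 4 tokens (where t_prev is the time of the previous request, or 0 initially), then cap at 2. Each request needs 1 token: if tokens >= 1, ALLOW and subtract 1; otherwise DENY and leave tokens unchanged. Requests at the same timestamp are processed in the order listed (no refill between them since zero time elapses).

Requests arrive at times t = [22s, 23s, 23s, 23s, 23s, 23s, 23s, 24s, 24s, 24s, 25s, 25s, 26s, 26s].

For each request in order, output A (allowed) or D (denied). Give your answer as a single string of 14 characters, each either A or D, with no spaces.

Simulating step by step:
  req#1 t=22s: ALLOW
  req#2 t=23s: ALLOW
  req#3 t=23s: ALLOW
  req#4 t=23s: DENY
  req#5 t=23s: DENY
  req#6 t=23s: DENY
  req#7 t=23s: DENY
  req#8 t=24s: ALLOW
  req#9 t=24s: ALLOW
  req#10 t=24s: DENY
  req#11 t=25s: ALLOW
  req#12 t=25s: ALLOW
  req#13 t=26s: ALLOW
  req#14 t=26s: ALLOW

Answer: AAADDDDAADAAAA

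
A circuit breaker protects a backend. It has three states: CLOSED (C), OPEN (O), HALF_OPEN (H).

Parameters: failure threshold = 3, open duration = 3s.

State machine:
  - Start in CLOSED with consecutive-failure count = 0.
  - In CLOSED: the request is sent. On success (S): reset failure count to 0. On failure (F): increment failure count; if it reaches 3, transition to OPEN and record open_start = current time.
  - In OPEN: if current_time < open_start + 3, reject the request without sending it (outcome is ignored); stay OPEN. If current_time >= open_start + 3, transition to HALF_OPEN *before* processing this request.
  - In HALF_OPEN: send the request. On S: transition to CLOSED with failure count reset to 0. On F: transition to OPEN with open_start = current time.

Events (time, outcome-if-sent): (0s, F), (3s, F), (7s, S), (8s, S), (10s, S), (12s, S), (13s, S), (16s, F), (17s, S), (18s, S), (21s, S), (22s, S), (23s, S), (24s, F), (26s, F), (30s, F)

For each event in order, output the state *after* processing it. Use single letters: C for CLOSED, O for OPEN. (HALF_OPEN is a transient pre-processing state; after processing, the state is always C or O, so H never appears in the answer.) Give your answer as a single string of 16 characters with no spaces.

Answer: CCCCCCCCCCCCCCCO

Derivation:
State after each event:
  event#1 t=0s outcome=F: state=CLOSED
  event#2 t=3s outcome=F: state=CLOSED
  event#3 t=7s outcome=S: state=CLOSED
  event#4 t=8s outcome=S: state=CLOSED
  event#5 t=10s outcome=S: state=CLOSED
  event#6 t=12s outcome=S: state=CLOSED
  event#7 t=13s outcome=S: state=CLOSED
  event#8 t=16s outcome=F: state=CLOSED
  event#9 t=17s outcome=S: state=CLOSED
  event#10 t=18s outcome=S: state=CLOSED
  event#11 t=21s outcome=S: state=CLOSED
  event#12 t=22s outcome=S: state=CLOSED
  event#13 t=23s outcome=S: state=CLOSED
  event#14 t=24s outcome=F: state=CLOSED
  event#15 t=26s outcome=F: state=CLOSED
  event#16 t=30s outcome=F: state=OPEN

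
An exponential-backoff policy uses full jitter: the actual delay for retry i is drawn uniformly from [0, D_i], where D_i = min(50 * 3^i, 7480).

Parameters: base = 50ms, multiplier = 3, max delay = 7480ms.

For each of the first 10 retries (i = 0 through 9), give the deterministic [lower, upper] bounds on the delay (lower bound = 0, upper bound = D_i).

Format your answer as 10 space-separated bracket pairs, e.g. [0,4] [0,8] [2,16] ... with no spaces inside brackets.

Answer: [0,50] [0,150] [0,450] [0,1350] [0,4050] [0,7480] [0,7480] [0,7480] [0,7480] [0,7480]

Derivation:
Computing bounds per retry:
  i=0: D_i=min(50*3^0,7480)=50, bounds=[0,50]
  i=1: D_i=min(50*3^1,7480)=150, bounds=[0,150]
  i=2: D_i=min(50*3^2,7480)=450, bounds=[0,450]
  i=3: D_i=min(50*3^3,7480)=1350, bounds=[0,1350]
  i=4: D_i=min(50*3^4,7480)=4050, bounds=[0,4050]
  i=5: D_i=min(50*3^5,7480)=7480, bounds=[0,7480]
  i=6: D_i=min(50*3^6,7480)=7480, bounds=[0,7480]
  i=7: D_i=min(50*3^7,7480)=7480, bounds=[0,7480]
  i=8: D_i=min(50*3^8,7480)=7480, bounds=[0,7480]
  i=9: D_i=min(50*3^9,7480)=7480, bounds=[0,7480]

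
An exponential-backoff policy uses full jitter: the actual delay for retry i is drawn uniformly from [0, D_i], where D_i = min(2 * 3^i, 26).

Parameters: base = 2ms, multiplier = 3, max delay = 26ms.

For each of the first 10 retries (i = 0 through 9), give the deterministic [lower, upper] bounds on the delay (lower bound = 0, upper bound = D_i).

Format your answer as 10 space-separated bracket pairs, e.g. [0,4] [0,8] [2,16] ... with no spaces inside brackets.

Computing bounds per retry:
  i=0: D_i=min(2*3^0,26)=2, bounds=[0,2]
  i=1: D_i=min(2*3^1,26)=6, bounds=[0,6]
  i=2: D_i=min(2*3^2,26)=18, bounds=[0,18]
  i=3: D_i=min(2*3^3,26)=26, bounds=[0,26]
  i=4: D_i=min(2*3^4,26)=26, bounds=[0,26]
  i=5: D_i=min(2*3^5,26)=26, bounds=[0,26]
  i=6: D_i=min(2*3^6,26)=26, bounds=[0,26]
  i=7: D_i=min(2*3^7,26)=26, bounds=[0,26]
  i=8: D_i=min(2*3^8,26)=26, bounds=[0,26]
  i=9: D_i=min(2*3^9,26)=26, bounds=[0,26]

Answer: [0,2] [0,6] [0,18] [0,26] [0,26] [0,26] [0,26] [0,26] [0,26] [0,26]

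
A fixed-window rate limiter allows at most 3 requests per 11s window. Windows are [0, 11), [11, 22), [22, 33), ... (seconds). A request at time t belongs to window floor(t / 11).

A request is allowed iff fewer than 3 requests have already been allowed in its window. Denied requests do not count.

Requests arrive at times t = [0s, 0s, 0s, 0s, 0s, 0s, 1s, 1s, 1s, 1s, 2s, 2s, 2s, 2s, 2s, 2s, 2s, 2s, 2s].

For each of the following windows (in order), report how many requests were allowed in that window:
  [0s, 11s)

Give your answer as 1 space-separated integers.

Answer: 3

Derivation:
Processing requests:
  req#1 t=0s (window 0): ALLOW
  req#2 t=0s (window 0): ALLOW
  req#3 t=0s (window 0): ALLOW
  req#4 t=0s (window 0): DENY
  req#5 t=0s (window 0): DENY
  req#6 t=0s (window 0): DENY
  req#7 t=1s (window 0): DENY
  req#8 t=1s (window 0): DENY
  req#9 t=1s (window 0): DENY
  req#10 t=1s (window 0): DENY
  req#11 t=2s (window 0): DENY
  req#12 t=2s (window 0): DENY
  req#13 t=2s (window 0): DENY
  req#14 t=2s (window 0): DENY
  req#15 t=2s (window 0): DENY
  req#16 t=2s (window 0): DENY
  req#17 t=2s (window 0): DENY
  req#18 t=2s (window 0): DENY
  req#19 t=2s (window 0): DENY

Allowed counts by window: 3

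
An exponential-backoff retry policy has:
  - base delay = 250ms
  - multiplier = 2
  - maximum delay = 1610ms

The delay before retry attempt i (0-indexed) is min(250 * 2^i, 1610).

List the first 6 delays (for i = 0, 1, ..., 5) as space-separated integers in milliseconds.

Answer: 250 500 1000 1610 1610 1610

Derivation:
Computing each delay:
  i=0: min(250*2^0, 1610) = 250
  i=1: min(250*2^1, 1610) = 500
  i=2: min(250*2^2, 1610) = 1000
  i=3: min(250*2^3, 1610) = 1610
  i=4: min(250*2^4, 1610) = 1610
  i=5: min(250*2^5, 1610) = 1610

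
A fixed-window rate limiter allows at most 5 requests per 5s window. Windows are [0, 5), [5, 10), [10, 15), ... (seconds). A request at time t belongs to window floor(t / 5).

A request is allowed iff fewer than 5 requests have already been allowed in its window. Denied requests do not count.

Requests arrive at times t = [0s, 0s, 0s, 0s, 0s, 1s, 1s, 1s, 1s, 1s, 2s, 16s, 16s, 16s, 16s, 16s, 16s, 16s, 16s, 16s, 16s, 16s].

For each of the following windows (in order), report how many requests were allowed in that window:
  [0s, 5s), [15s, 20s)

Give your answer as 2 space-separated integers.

Processing requests:
  req#1 t=0s (window 0): ALLOW
  req#2 t=0s (window 0): ALLOW
  req#3 t=0s (window 0): ALLOW
  req#4 t=0s (window 0): ALLOW
  req#5 t=0s (window 0): ALLOW
  req#6 t=1s (window 0): DENY
  req#7 t=1s (window 0): DENY
  req#8 t=1s (window 0): DENY
  req#9 t=1s (window 0): DENY
  req#10 t=1s (window 0): DENY
  req#11 t=2s (window 0): DENY
  req#12 t=16s (window 3): ALLOW
  req#13 t=16s (window 3): ALLOW
  req#14 t=16s (window 3): ALLOW
  req#15 t=16s (window 3): ALLOW
  req#16 t=16s (window 3): ALLOW
  req#17 t=16s (window 3): DENY
  req#18 t=16s (window 3): DENY
  req#19 t=16s (window 3): DENY
  req#20 t=16s (window 3): DENY
  req#21 t=16s (window 3): DENY
  req#22 t=16s (window 3): DENY

Allowed counts by window: 5 5

Answer: 5 5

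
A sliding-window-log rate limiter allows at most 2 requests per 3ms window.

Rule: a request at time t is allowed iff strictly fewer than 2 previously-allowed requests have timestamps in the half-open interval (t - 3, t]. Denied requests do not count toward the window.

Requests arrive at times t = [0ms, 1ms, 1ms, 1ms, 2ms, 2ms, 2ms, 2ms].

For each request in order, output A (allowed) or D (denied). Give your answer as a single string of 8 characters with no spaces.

Answer: AADDDDDD

Derivation:
Tracking allowed requests in the window:
  req#1 t=0ms: ALLOW
  req#2 t=1ms: ALLOW
  req#3 t=1ms: DENY
  req#4 t=1ms: DENY
  req#5 t=2ms: DENY
  req#6 t=2ms: DENY
  req#7 t=2ms: DENY
  req#8 t=2ms: DENY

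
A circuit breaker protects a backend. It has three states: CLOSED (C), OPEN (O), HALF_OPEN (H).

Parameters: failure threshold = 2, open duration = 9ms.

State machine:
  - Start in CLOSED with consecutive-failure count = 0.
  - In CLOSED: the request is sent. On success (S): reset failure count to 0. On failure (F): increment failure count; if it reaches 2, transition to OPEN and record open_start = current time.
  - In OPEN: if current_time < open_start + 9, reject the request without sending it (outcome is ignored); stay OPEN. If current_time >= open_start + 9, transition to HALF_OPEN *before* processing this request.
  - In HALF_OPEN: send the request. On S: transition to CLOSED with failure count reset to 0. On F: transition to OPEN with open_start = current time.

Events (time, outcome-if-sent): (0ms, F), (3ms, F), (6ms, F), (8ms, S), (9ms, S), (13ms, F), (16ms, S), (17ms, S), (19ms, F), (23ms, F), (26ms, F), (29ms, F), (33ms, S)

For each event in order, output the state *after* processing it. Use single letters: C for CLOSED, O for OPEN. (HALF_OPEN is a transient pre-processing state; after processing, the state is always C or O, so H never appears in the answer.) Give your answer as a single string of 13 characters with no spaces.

State after each event:
  event#1 t=0ms outcome=F: state=CLOSED
  event#2 t=3ms outcome=F: state=OPEN
  event#3 t=6ms outcome=F: state=OPEN
  event#4 t=8ms outcome=S: state=OPEN
  event#5 t=9ms outcome=S: state=OPEN
  event#6 t=13ms outcome=F: state=OPEN
  event#7 t=16ms outcome=S: state=OPEN
  event#8 t=17ms outcome=S: state=OPEN
  event#9 t=19ms outcome=F: state=OPEN
  event#10 t=23ms outcome=F: state=OPEN
  event#11 t=26ms outcome=F: state=OPEN
  event#12 t=29ms outcome=F: state=OPEN
  event#13 t=33ms outcome=S: state=CLOSED

Answer: COOOOOOOOOOOC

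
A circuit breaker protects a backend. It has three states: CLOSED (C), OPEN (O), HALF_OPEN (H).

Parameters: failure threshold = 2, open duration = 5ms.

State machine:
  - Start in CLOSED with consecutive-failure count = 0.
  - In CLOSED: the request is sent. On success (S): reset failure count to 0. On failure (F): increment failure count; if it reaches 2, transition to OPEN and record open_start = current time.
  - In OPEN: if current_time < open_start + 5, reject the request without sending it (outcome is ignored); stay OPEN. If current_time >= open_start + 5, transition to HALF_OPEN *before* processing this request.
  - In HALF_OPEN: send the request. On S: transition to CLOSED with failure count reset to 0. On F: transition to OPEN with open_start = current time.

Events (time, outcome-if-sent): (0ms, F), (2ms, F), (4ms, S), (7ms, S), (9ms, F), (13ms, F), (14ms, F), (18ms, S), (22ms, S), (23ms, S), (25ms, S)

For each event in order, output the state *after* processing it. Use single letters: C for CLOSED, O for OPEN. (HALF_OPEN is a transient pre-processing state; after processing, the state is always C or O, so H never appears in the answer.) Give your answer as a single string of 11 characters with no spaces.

Answer: COOCCOOCCCC

Derivation:
State after each event:
  event#1 t=0ms outcome=F: state=CLOSED
  event#2 t=2ms outcome=F: state=OPEN
  event#3 t=4ms outcome=S: state=OPEN
  event#4 t=7ms outcome=S: state=CLOSED
  event#5 t=9ms outcome=F: state=CLOSED
  event#6 t=13ms outcome=F: state=OPEN
  event#7 t=14ms outcome=F: state=OPEN
  event#8 t=18ms outcome=S: state=CLOSED
  event#9 t=22ms outcome=S: state=CLOSED
  event#10 t=23ms outcome=S: state=CLOSED
  event#11 t=25ms outcome=S: state=CLOSED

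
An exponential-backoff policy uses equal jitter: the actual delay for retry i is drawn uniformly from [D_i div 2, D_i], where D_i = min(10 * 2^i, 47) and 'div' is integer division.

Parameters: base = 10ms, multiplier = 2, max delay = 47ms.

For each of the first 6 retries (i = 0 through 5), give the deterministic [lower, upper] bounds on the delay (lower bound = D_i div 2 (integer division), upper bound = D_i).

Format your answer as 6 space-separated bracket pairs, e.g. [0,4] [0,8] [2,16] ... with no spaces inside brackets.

Computing bounds per retry:
  i=0: D_i=min(10*2^0,47)=10, bounds=[5,10]
  i=1: D_i=min(10*2^1,47)=20, bounds=[10,20]
  i=2: D_i=min(10*2^2,47)=40, bounds=[20,40]
  i=3: D_i=min(10*2^3,47)=47, bounds=[23,47]
  i=4: D_i=min(10*2^4,47)=47, bounds=[23,47]
  i=5: D_i=min(10*2^5,47)=47, bounds=[23,47]

Answer: [5,10] [10,20] [20,40] [23,47] [23,47] [23,47]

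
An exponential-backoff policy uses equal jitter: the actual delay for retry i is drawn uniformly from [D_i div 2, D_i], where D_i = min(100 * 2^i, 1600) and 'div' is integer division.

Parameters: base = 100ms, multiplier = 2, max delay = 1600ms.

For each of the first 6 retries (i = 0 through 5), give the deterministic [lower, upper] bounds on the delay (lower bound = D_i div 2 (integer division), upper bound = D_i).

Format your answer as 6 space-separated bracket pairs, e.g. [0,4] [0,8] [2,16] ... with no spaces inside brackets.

Answer: [50,100] [100,200] [200,400] [400,800] [800,1600] [800,1600]

Derivation:
Computing bounds per retry:
  i=0: D_i=min(100*2^0,1600)=100, bounds=[50,100]
  i=1: D_i=min(100*2^1,1600)=200, bounds=[100,200]
  i=2: D_i=min(100*2^2,1600)=400, bounds=[200,400]
  i=3: D_i=min(100*2^3,1600)=800, bounds=[400,800]
  i=4: D_i=min(100*2^4,1600)=1600, bounds=[800,1600]
  i=5: D_i=min(100*2^5,1600)=1600, bounds=[800,1600]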